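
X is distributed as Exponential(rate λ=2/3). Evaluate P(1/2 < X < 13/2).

P(1/2 < X < 13/2) = ∫_{1/2}^{13/2} f(x) dx
where f(x) = \frac{2 e^{- \frac{2 x}{3}}}{3}
= - \frac{1 - e^{4}}{e^{\frac{13}{3}}}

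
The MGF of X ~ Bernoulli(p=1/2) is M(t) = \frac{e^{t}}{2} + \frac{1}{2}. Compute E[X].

To find E[X], compute M^(1)(0):
M^(1)(t) = \frac{e^{t}}{2}
M^(1)(0) = \frac{1}{2}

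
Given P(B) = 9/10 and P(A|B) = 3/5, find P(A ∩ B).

By definition, P(A|B) = P(A ∩ B) / P(B)
So P(A ∩ B) = P(A|B) × P(B)
= 3/5 × 9/10
= 27/50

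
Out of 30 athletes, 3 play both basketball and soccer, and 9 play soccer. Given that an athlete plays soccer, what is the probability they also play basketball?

P(A ∩ B) = 3/30 = 1/10
P(B) = 9/30 = 3/10
P(A|B) = P(A ∩ B) / P(B) = (1/10) / (3/10) = 1/3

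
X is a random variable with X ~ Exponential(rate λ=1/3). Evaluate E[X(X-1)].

E[X(X-1)] = E[X² - X] = E[X²] - E[X]
E[X] = 3
E[X²] = Var(X) + (E[X])² = 9 + (3)² = 18
E[X(X-1)] = 18 - 3 = 15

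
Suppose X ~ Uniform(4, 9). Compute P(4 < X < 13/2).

P(4 < X < 13/2) = ∫_{4}^{13/2} f(x) dx
where f(x) = \frac{1}{5}
= \frac{1}{2}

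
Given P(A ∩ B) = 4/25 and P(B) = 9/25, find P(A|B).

P(A|B) = P(A ∩ B) / P(B)
= (4/25) / (9/25)
= 4/9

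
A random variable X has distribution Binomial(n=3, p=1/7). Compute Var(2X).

For X ~ Binomial(n=3, p=1/7):
Var(X) = \frac{18}{49}
Var(2X) = (2)² × Var(X) = 4 × \frac{18}{49} = \frac{72}{49}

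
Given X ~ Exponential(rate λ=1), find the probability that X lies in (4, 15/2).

P(4 < X < 15/2) = ∫_{4}^{15/2} f(x) dx
where f(x) = e^{- x}
= - \frac{1}{e^{\frac{15}{2}}} + e^{-4}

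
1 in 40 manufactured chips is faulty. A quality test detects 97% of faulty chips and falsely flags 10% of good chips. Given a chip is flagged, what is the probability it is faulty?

Let D = the rare event, + = positive/flagged.
P(D) = 1/40
P(+|D) = 97/100
P(+|D') = 10/100 = 1/10
P(+) = P(+|D)P(D) + P(+|D')P(D')
     = \frac{97}{100} × \frac{1}{40} + \frac{1}{10} × \frac{39}{40}
     = \frac{487}{4000}
P(D|+) = P(+|D)P(D)/P(+) = \frac{97}{487}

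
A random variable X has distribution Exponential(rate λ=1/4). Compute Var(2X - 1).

For X ~ Exponential(rate λ=1/4):
Var(X) = 16
Var(2X - 1) = (2)² × Var(X) = 4 × 16 = 64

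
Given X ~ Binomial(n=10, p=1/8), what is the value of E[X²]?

Using the identity E[X²] = Var(X) + (E[X])²:
E[X] = \frac{5}{4}
Var(X) = \frac{35}{32}
E[X²] = \frac{35}{32} + (\frac{5}{4})²
= \frac{85}{32}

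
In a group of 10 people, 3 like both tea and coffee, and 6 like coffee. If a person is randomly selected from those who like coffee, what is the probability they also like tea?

P(A ∩ B) = 3/10
P(B) = 6/10 = 3/5
P(A|B) = P(A ∩ B) / P(B) = (3/10) / (3/5) = 1/2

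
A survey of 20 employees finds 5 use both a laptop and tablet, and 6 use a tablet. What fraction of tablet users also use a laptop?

P(A ∩ B) = 5/20 = 1/4
P(B) = 6/20 = 3/10
P(A|B) = P(A ∩ B) / P(B) = (1/4) / (3/10) = 5/6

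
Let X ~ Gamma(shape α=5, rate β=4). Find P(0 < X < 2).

P(0 < X < 2) = ∫_{0}^{2} f(x) dx
where f(x) = \frac{128 x^{4} e^{- 4 x}}{3}
= 1 - \frac{297}{e^{8}}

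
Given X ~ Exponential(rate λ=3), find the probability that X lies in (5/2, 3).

P(5/2 < X < 3) = ∫_{5/2}^{3} f(x) dx
where f(x) = 3 e^{- 3 x}
= - \frac{1}{e^{9}} + e^{- \frac{15}{2}}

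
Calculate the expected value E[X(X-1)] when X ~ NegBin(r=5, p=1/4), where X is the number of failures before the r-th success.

E[X(X-1)] = E[X² - X] = E[X²] - E[X]
E[X] = 15
E[X²] = Var(X) + (E[X])² = 60 + (15)² = 285
E[X(X-1)] = 285 - 15 = 270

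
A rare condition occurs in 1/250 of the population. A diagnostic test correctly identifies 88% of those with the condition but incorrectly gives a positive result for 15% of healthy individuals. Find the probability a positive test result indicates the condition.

Let D = the rare event, + = positive/flagged.
P(D) = 1/250
P(+|D) = 88/100 = 22/25
P(+|D') = 15/100 = 3/20
P(+) = P(+|D)P(D) + P(+|D')P(D')
     = \frac{22}{25} × \frac{1}{250} + \frac{3}{20} × \frac{249}{250}
     = \frac{3823}{25000}
P(D|+) = P(+|D)P(D)/P(+) = \frac{88}{3823}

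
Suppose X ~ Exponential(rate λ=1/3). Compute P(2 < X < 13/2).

P(2 < X < 13/2) = ∫_{2}^{13/2} f(x) dx
where f(x) = \frac{e^{- \frac{x}{3}}}{3}
= - \frac{1}{e^{\frac{13}{6}}} + e^{- \frac{2}{3}}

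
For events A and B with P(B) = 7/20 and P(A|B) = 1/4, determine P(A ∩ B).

By definition, P(A|B) = P(A ∩ B) / P(B)
So P(A ∩ B) = P(A|B) × P(B)
= 1/4 × 7/20
= 7/80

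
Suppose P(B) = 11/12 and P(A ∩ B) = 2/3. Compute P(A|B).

P(A|B) = P(A ∩ B) / P(B)
= (2/3) / (11/12)
= 8/11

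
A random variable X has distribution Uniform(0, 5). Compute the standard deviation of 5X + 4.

For X ~ Uniform(0, 5):
Var(X) = \frac{25}{12}
SD(X) = √(Var(X)) = √(\frac{25}{12}) = \frac{5 \sqrt{3}}{6}
SD(5X + 4) = |5| × SD(X) = 5 × \frac{5 \sqrt{3}}{6} = \frac{25 \sqrt{3}}{6}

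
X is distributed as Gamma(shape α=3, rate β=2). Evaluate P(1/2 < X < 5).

P(1/2 < X < 5) = ∫_{1/2}^{5} f(x) dx
where f(x) = 4 x^{2} e^{- 2 x}
= \frac{-122 + 5 e^{9}}{2 e^{10}}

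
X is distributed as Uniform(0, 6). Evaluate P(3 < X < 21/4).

P(3 < X < 21/4) = ∫_{3}^{21/4} f(x) dx
where f(x) = \frac{1}{6}
= \frac{3}{8}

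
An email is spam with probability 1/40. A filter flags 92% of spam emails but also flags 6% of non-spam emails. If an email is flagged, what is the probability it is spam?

Let D = the rare event, + = positive/flagged.
P(D) = 1/40
P(+|D) = 92/100 = 23/25
P(+|D') = 6/100 = 3/50
P(+) = P(+|D)P(D) + P(+|D')P(D')
     = \frac{23}{25} × \frac{1}{40} + \frac{3}{50} × \frac{39}{40}
     = \frac{163}{2000}
P(D|+) = P(+|D)P(D)/P(+) = \frac{46}{163}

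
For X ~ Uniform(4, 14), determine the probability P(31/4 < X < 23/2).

P(31/4 < X < 23/2) = ∫_{31/4}^{23/2} f(x) dx
where f(x) = \frac{1}{10}
= \frac{3}{8}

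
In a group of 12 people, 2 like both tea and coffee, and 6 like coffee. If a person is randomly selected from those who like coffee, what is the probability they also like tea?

P(A ∩ B) = 2/12 = 1/6
P(B) = 6/12 = 1/2
P(A|B) = P(A ∩ B) / P(B) = (1/6) / (1/2) = 1/3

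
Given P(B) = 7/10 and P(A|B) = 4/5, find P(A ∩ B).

By definition, P(A|B) = P(A ∩ B) / P(B)
So P(A ∩ B) = P(A|B) × P(B)
= 4/5 × 7/10
= 14/25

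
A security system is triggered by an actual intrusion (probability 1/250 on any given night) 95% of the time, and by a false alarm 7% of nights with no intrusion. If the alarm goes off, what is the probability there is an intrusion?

Let D = the rare event, + = positive/flagged.
P(D) = 1/250
P(+|D) = 95/100 = 19/20
P(+|D') = 7/100
P(+) = P(+|D)P(D) + P(+|D')P(D')
     = \frac{19}{20} × \frac{1}{250} + \frac{7}{100} × \frac{249}{250}
     = \frac{919}{12500}
P(D|+) = P(+|D)P(D)/P(+) = \frac{95}{1838}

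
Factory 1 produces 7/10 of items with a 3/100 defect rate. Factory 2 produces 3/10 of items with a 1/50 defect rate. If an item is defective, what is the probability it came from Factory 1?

Using Bayes' theorem:
P(F1) = 7/10, P(D|F1) = 3/100
P(F2) = 3/10, P(D|F2) = 1/50
P(D) = P(D|F1)P(F1) + P(D|F2)P(F2)
     = \frac{27}{1000}
P(F1|D) = P(D|F1)P(F1) / P(D)
= \frac{7}{9}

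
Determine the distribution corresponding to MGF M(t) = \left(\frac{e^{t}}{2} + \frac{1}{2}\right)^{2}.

The MGF M(t) = \left(\frac{e^{t}}{2} + \frac{1}{2}\right)^{2} is the standard form for the Binomial distribution.
Comparing with the known MGF formula identifies: Binomial(n=2, p=1/2)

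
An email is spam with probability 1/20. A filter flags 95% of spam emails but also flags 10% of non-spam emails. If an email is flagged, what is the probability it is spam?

Let D = the rare event, + = positive/flagged.
P(D) = 1/20
P(+|D) = 95/100 = 19/20
P(+|D') = 10/100 = 1/10
P(+) = P(+|D)P(D) + P(+|D')P(D')
     = \frac{19}{20} × \frac{1}{20} + \frac{1}{10} × \frac{19}{20}
     = \frac{57}{400}
P(D|+) = P(+|D)P(D)/P(+) = \frac{1}{3}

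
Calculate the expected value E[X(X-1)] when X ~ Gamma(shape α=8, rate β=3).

E[X(X-1)] = E[X² - X] = E[X²] - E[X]
E[X] = \frac{8}{3}
E[X²] = Var(X) + (E[X])² = \frac{8}{9} + (\frac{8}{3})² = 8
E[X(X-1)] = 8 - \frac{8}{3} = \frac{16}{3}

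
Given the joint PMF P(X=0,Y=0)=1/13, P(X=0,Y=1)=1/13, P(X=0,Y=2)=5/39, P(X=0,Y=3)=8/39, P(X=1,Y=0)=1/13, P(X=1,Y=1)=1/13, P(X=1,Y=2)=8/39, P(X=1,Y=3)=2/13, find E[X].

First find marginal of X:
P(X=0) = 19/39
P(X=1) = 20/39
E[X] = 0 × 19/39 + 1 × 20/39 = 20/39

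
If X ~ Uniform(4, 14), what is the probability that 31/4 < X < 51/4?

P(31/4 < X < 51/4) = ∫_{31/4}^{51/4} f(x) dx
where f(x) = \frac{1}{10}
= \frac{1}{2}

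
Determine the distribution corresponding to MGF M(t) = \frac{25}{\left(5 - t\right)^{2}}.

The MGF M(t) = \frac{25}{\left(5 - t\right)^{2}} is the standard form for the Gamma distribution.
Comparing with the known MGF formula identifies: Gamma(shape α=2, rate β=5)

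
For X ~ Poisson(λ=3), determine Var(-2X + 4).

For X ~ Poisson(λ=3):
Var(X) = 3
Var(-2X + 4) = (-2)² × Var(X) = 4 × 3 = 12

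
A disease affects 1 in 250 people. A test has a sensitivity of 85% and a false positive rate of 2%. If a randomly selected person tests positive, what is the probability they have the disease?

Let D = the rare event, + = positive/flagged.
P(D) = 1/250
P(+|D) = 85/100 = 17/20
P(+|D') = 2/100 = 1/50
P(+) = P(+|D)P(D) + P(+|D')P(D')
     = \frac{17}{20} × \frac{1}{250} + \frac{1}{50} × \frac{249}{250}
     = \frac{583}{25000}
P(D|+) = P(+|D)P(D)/P(+) = \frac{85}{583}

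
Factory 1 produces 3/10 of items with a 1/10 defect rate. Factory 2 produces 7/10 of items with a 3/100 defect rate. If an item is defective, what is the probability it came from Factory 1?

Using Bayes' theorem:
P(F1) = 3/10, P(D|F1) = 1/10
P(F2) = 7/10, P(D|F2) = 3/100
P(D) = P(D|F1)P(F1) + P(D|F2)P(F2)
     = \frac{51}{1000}
P(F1|D) = P(D|F1)P(F1) / P(D)
= \frac{10}{17}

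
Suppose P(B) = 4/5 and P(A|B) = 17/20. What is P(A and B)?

By definition, P(A|B) = P(A ∩ B) / P(B)
So P(A ∩ B) = P(A|B) × P(B)
= 17/20 × 4/5
= 17/25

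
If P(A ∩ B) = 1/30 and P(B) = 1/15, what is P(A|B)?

P(A|B) = P(A ∩ B) / P(B)
= (1/30) / (1/15)
= 1/2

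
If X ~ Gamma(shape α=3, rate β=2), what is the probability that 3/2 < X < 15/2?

P(3/2 < X < 15/2) = ∫_{3/2}^{15/2} f(x) dx
where f(x) = 4 x^{2} e^{- 2 x}
= \frac{-257 + 17 e^{12}}{2 e^{15}}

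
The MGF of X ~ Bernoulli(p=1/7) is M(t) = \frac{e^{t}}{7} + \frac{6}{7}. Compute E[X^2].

To find E[X^2], compute M^(2)(0):
M^(1)(t) = \frac{e^{t}}{7}
M^(2)(t) = \frac{e^{t}}{7}
M^(2)(0) = \frac{1}{7}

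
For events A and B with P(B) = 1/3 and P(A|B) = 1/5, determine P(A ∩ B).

By definition, P(A|B) = P(A ∩ B) / P(B)
So P(A ∩ B) = P(A|B) × P(B)
= 1/5 × 1/3
= 1/15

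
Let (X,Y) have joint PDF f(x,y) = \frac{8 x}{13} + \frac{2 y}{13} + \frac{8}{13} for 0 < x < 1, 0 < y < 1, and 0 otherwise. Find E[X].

E[X] = ∫_0^1 ∫_0^1 x × f(x,y) dy dx
= ∫_0^1 ∫_0^1 x × (\frac{8 x}{13} + \frac{2 y}{13} + \frac{8}{13}) dy dx
= \frac{43}{78}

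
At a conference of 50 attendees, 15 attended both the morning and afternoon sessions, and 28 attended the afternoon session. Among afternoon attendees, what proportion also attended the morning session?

P(A ∩ B) = 15/50 = 3/10
P(B) = 28/50 = 14/25
P(A|B) = P(A ∩ B) / P(B) = (3/10) / (14/25) = 15/28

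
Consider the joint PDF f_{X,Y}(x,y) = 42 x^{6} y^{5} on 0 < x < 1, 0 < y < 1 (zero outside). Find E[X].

E[X] = ∫_0^1 ∫_0^1 x × f(x,y) dy dx
= ∫_0^1 ∫_0^1 x × (42 x^{6} y^{5}) dy dx
= \frac{7}{8}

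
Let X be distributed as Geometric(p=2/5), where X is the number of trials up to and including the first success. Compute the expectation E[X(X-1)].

E[X(X-1)] = E[X² - X] = E[X²] - E[X]
E[X] = \frac{5}{2}
E[X²] = Var(X) + (E[X])² = \frac{15}{4} + (\frac{5}{2})² = 10
E[X(X-1)] = 10 - \frac{5}{2} = \frac{15}{2}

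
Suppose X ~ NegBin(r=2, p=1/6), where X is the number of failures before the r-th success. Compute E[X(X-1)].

E[X(X-1)] = E[X² - X] = E[X²] - E[X]
E[X] = 10
E[X²] = Var(X) + (E[X])² = 60 + (10)² = 160
E[X(X-1)] = 160 - 10 = 150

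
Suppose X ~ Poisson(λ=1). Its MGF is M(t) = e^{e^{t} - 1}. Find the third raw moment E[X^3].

To find E[X^3], compute M^(3)(0):
M^(1)(t) = e^{t} e^{e^{t} - 1}
M^(2)(t) = e^{2 t} e^{e^{t} - 1} + e^{t} e^{e^{t} - 1}
M^(3)(t) = e^{3 t} e^{e^{t} - 1} + 3 e^{2 t} e^{e^{t} - 1} + e^{t} e^{e^{t} - 1}
M^(3)(0) = 5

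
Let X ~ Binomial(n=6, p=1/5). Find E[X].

For X ~ Binomial(n=6, p=1/5), the expected value is:
E[X] = \frac{6}{5}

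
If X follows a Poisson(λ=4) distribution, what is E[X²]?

Using the identity E[X²] = Var(X) + (E[X])²:
E[X] = 4
Var(X) = 4
E[X²] = 4 + (4)²
= 20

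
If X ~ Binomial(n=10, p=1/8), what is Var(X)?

For X ~ Binomial(n=10, p=1/8):
Var(X) = \frac{35}{32}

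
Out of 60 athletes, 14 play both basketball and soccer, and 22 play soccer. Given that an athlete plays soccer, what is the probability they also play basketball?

P(A ∩ B) = 14/60 = 7/30
P(B) = 22/60 = 11/30
P(A|B) = P(A ∩ B) / P(B) = (7/30) / (11/30) = 7/11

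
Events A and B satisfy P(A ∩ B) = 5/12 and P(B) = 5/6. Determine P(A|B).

P(A|B) = P(A ∩ B) / P(B)
= (5/12) / (5/6)
= 1/2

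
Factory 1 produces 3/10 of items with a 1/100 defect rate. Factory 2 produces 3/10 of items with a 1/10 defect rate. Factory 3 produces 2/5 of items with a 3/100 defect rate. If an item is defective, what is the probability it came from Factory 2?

Using Bayes' theorem:
P(F1) = 3/10, P(D|F1) = 1/100
P(F2) = 3/10, P(D|F2) = 1/10
P(F3) = 2/5, P(D|F3) = 3/100
P(D) = P(D|F1)P(F1) + P(D|F2)P(F2) + P(D|F3)P(F3)
     = \frac{9}{200}
P(F2|D) = P(D|F2)P(F2) / P(D)
= \frac{2}{3}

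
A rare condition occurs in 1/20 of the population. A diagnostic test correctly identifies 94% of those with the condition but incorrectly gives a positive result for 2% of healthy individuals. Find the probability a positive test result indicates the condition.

Let D = the rare event, + = positive/flagged.
P(D) = 1/20
P(+|D) = 94/100 = 47/50
P(+|D') = 2/100 = 1/50
P(+) = P(+|D)P(D) + P(+|D')P(D')
     = \frac{47}{50} × \frac{1}{20} + \frac{1}{50} × \frac{19}{20}
     = \frac{33}{500}
P(D|+) = P(+|D)P(D)/P(+) = \frac{47}{66}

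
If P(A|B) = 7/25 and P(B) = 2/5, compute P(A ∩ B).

By definition, P(A|B) = P(A ∩ B) / P(B)
So P(A ∩ B) = P(A|B) × P(B)
= 7/25 × 2/5
= 14/125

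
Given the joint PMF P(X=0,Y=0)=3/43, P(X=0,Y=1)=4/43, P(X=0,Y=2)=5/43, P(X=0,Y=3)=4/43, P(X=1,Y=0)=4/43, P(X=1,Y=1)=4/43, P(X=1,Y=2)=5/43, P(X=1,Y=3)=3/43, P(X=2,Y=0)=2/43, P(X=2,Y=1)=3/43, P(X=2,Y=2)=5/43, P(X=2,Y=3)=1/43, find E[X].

First find marginal of X:
P(X=0) = 16/43
P(X=1) = 16/43
P(X=2) = 11/43
E[X] = 0 × 16/43 + 1 × 16/43 + 2 × 11/43 = 38/43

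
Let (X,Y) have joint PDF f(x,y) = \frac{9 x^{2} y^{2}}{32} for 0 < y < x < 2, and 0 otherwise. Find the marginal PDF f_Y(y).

f_Y(y) = ∫_y^2 \frac{9 x^{2} y^{2}}{32} dx = \frac{3 y^{2} \left(8 - y^{3}\right)}{32}
for 0 < y < 2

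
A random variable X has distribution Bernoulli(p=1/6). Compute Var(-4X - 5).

For X ~ Bernoulli(p=1/6):
Var(X) = \frac{5}{36}
Var(-4X - 5) = (-4)² × Var(X) = 16 × \frac{5}{36} = \frac{20}{9}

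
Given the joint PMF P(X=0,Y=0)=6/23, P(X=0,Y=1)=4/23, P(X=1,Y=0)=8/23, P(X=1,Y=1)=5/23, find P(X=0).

P(X=0) = P(X=0,Y=0) + P(X=0,Y=1)
= 6/23 + 4/23
= 10/23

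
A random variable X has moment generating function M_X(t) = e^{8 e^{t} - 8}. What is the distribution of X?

The MGF M(t) = e^{8 e^{t} - 8} is the standard form for the Poisson distribution.
Comparing with the known MGF formula identifies: Poisson(λ=8)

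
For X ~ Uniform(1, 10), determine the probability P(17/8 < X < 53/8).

P(17/8 < X < 53/8) = ∫_{17/8}^{53/8} f(x) dx
where f(x) = \frac{1}{9}
= \frac{1}{2}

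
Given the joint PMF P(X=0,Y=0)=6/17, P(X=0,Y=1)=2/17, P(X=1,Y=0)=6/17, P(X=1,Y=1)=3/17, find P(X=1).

P(X=1) = P(X=1,Y=0) + P(X=1,Y=1)
= 6/17 + 3/17
= 9/17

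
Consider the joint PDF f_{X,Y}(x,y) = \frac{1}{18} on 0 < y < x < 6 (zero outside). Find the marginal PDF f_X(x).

f_X(x) = ∫_0^x \frac{1}{18} dy = \frac{x}{18}
for 0 < x < 6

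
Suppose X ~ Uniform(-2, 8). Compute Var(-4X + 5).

For X ~ Uniform(-2, 8):
Var(X) = \frac{25}{3}
Var(-4X + 5) = (-4)² × Var(X) = 16 × \frac{25}{3} = \frac{400}{3}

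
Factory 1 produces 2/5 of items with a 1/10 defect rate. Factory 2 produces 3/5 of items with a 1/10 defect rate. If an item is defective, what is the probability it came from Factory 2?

Using Bayes' theorem:
P(F1) = 2/5, P(D|F1) = 1/10
P(F2) = 3/5, P(D|F2) = 1/10
P(D) = P(D|F1)P(F1) + P(D|F2)P(F2)
     = \frac{1}{10}
P(F2|D) = P(D|F2)P(F2) / P(D)
= \frac{3}{5}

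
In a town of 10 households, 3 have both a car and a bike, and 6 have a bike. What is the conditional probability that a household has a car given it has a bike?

P(A ∩ B) = 3/10
P(B) = 6/10 = 3/5
P(A|B) = P(A ∩ B) / P(B) = (3/10) / (3/5) = 1/2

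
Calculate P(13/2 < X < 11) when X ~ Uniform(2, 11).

P(13/2 < X < 11) = ∫_{13/2}^{11} f(x) dx
where f(x) = \frac{1}{9}
= \frac{1}{2}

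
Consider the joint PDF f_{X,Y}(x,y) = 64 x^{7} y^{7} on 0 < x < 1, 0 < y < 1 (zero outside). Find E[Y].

E[Y] = ∫_0^1 ∫_0^1 y × f(x,y) dx dy
= \frac{8}{9}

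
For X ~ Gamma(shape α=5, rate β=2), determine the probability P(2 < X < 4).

P(2 < X < 4) = ∫_{2}^{4} f(x) dx
where f(x) = \frac{4 x^{4} e^{- 2 x}}{3}
= \frac{-891 + 103 e^{4}}{3 e^{8}}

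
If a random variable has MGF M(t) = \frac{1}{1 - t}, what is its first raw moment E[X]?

To find E[X], compute M^(1)(0):
M^(1)(t) = \frac{1}{\left(1 - t\right)^{2}}
M^(1)(0) = 1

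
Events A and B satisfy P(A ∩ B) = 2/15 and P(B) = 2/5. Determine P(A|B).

P(A|B) = P(A ∩ B) / P(B)
= (2/15) / (2/5)
= 1/3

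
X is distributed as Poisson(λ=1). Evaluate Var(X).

For X ~ Poisson(λ=1):
Var(X) = 1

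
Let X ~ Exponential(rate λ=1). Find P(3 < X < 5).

P(3 < X < 5) = ∫_{3}^{5} f(x) dx
where f(x) = e^{- x}
= - \frac{1 - e^{2}}{e^{5}}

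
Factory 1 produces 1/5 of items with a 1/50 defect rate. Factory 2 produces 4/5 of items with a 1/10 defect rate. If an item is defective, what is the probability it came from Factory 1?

Using Bayes' theorem:
P(F1) = 1/5, P(D|F1) = 1/50
P(F2) = 4/5, P(D|F2) = 1/10
P(D) = P(D|F1)P(F1) + P(D|F2)P(F2)
     = \frac{21}{250}
P(F1|D) = P(D|F1)P(F1) / P(D)
= \frac{1}{21}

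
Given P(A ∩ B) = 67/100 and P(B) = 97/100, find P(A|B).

P(A|B) = P(A ∩ B) / P(B)
= (67/100) / (97/100)
= 67/97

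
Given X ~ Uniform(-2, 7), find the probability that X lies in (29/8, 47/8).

P(29/8 < X < 47/8) = ∫_{29/8}^{47/8} f(x) dx
where f(x) = \frac{1}{9}
= \frac{1}{4}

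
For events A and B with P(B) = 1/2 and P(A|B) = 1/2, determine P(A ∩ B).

By definition, P(A|B) = P(A ∩ B) / P(B)
So P(A ∩ B) = P(A|B) × P(B)
= 1/2 × 1/2
= 1/4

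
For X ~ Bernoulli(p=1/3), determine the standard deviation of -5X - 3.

For X ~ Bernoulli(p=1/3):
Var(X) = \frac{2}{9}
SD(X) = √(Var(X)) = √(\frac{2}{9}) = \frac{\sqrt{2}}{3}
SD(-5X - 3) = |-5| × SD(X) = 5 × \frac{\sqrt{2}}{3} = \frac{5 \sqrt{2}}{3}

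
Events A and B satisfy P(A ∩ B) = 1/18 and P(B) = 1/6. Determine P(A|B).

P(A|B) = P(A ∩ B) / P(B)
= (1/18) / (1/6)
= 1/3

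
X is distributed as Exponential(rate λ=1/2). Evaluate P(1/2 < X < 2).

P(1/2 < X < 2) = ∫_{1/2}^{2} f(x) dx
where f(x) = \frac{e^{- \frac{x}{2}}}{2}
= - \frac{1}{e} + e^{- \frac{1}{4}}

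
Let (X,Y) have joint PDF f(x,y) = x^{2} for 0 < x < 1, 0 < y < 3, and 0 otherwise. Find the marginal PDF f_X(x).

f_X(x) = ∫_0^3 f(x,y) dy
= ∫_0^3 x^{2} dy
= 3 x^{2} for 0 < x < 1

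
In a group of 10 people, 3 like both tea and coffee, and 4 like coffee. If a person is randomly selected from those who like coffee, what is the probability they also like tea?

P(A ∩ B) = 3/10
P(B) = 4/10 = 2/5
P(A|B) = P(A ∩ B) / P(B) = (3/10) / (2/5) = 3/4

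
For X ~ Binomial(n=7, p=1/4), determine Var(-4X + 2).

For X ~ Binomial(n=7, p=1/4):
Var(X) = \frac{21}{16}
Var(-4X + 2) = (-4)² × Var(X) = 16 × \frac{21}{16} = 21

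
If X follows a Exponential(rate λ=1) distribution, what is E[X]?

For X ~ Exponential(rate λ=1), the expected value is:
E[X] = 1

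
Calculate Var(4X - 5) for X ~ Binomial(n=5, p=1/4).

For X ~ Binomial(n=5, p=1/4):
Var(X) = \frac{15}{16}
Var(4X - 5) = (4)² × Var(X) = 16 × \frac{15}{16} = 15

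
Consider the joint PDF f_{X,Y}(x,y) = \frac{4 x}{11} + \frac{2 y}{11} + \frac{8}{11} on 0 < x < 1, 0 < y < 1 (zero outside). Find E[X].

E[X] = ∫_0^1 ∫_0^1 x × f(x,y) dy dx
= ∫_0^1 ∫_0^1 x × (\frac{4 x}{11} + \frac{2 y}{11} + \frac{8}{11}) dy dx
= \frac{35}{66}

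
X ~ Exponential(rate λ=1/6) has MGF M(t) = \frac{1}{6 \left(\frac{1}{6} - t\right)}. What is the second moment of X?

To find E[X^2], compute M^(2)(0):
M^(1)(t) = \frac{1}{6 \left(\frac{1}{6} - t\right)^{2}}
M^(2)(t) = \frac{1}{3 \left(\frac{1}{6} - t\right)^{3}}
M^(2)(0) = 72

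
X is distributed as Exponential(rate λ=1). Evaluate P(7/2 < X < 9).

P(7/2 < X < 9) = ∫_{7/2}^{9} f(x) dx
where f(x) = e^{- x}
= - \frac{1}{e^{9}} + e^{- \frac{7}{2}}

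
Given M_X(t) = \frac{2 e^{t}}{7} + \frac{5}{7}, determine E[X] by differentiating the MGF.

To find E[X], compute M^(1)(0):
M^(1)(t) = \frac{2 e^{t}}{7}
M^(1)(0) = \frac{2}{7}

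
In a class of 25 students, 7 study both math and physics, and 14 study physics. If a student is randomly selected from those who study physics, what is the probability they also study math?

P(A ∩ B) = 7/25
P(B) = 14/25
P(A|B) = P(A ∩ B) / P(B) = (7/25) / (14/25) = 1/2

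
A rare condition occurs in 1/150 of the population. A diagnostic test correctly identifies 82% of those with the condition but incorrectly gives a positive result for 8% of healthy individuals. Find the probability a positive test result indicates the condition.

Let D = the rare event, + = positive/flagged.
P(D) = 1/150
P(+|D) = 82/100 = 41/50
P(+|D') = 8/100 = 2/25
P(+) = P(+|D)P(D) + P(+|D')P(D')
     = \frac{41}{50} × \frac{1}{150} + \frac{2}{25} × \frac{149}{150}
     = \frac{637}{7500}
P(D|+) = P(+|D)P(D)/P(+) = \frac{41}{637}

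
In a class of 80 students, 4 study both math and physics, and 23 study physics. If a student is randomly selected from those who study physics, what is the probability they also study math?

P(A ∩ B) = 4/80 = 1/20
P(B) = 23/80
P(A|B) = P(A ∩ B) / P(B) = (1/20) / (23/80) = 4/23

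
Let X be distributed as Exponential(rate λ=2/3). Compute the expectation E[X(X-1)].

E[X(X-1)] = E[X² - X] = E[X²] - E[X]
E[X] = \frac{3}{2}
E[X²] = Var(X) + (E[X])² = \frac{9}{4} + (\frac{3}{2})² = \frac{9}{2}
E[X(X-1)] = \frac{9}{2} - \frac{3}{2} = 3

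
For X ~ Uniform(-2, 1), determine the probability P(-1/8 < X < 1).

P(-1/8 < X < 1) = ∫_{-1/8}^{1} f(x) dx
where f(x) = \frac{1}{3}
= \frac{3}{8}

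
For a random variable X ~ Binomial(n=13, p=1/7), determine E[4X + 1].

For X ~ Binomial(n=13, p=1/7):
E[X] = \frac{13}{7}
E[4X + 1] = 4 × E[X] + 1 = \frac{59}{7}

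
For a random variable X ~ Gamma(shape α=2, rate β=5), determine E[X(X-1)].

E[X(X-1)] = E[X² - X] = E[X²] - E[X]
E[X] = \frac{2}{5}
E[X²] = Var(X) + (E[X])² = \frac{2}{25} + (\frac{2}{5})² = \frac{6}{25}
E[X(X-1)] = \frac{6}{25} - \frac{2}{5} = - \frac{4}{25}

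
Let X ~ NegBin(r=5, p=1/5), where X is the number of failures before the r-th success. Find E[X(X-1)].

E[X(X-1)] = E[X² - X] = E[X²] - E[X]
E[X] = 20
E[X²] = Var(X) + (E[X])² = 100 + (20)² = 500
E[X(X-1)] = 500 - 20 = 480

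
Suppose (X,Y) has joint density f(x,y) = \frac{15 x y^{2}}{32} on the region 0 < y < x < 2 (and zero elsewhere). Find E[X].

f_X(x) = ∫_0^x \frac{15 x y^{2}}{32} dy = \frac{5 x^{4}}{32}
E[X] = ∫_0^2 x × (\frac{5 x^{4}}{32}) dx = \frac{5}{3}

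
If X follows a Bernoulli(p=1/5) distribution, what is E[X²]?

Using the identity E[X²] = Var(X) + (E[X])²:
E[X] = \frac{1}{5}
Var(X) = \frac{4}{25}
E[X²] = \frac{4}{25} + (\frac{1}{5})²
= \frac{1}{5}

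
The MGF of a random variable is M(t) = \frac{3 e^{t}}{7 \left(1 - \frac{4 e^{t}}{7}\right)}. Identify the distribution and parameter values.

The MGF M(t) = \frac{3 e^{t}}{7 \left(1 - \frac{4 e^{t}}{7}\right)} is the standard form for the Geometric distribution.
Comparing with the known MGF formula identifies: Geometric(p=3/7), X = trial number of first success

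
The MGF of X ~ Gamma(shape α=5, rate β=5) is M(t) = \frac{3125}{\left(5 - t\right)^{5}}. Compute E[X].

To find E[X], compute M^(1)(0):
M^(1)(t) = \frac{15625}{\left(5 - t\right)^{6}}
M^(1)(0) = 1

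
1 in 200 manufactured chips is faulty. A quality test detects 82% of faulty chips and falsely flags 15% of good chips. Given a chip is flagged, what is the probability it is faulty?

Let D = the rare event, + = positive/flagged.
P(D) = 1/200
P(+|D) = 82/100 = 41/50
P(+|D') = 15/100 = 3/20
P(+) = P(+|D)P(D) + P(+|D')P(D')
     = \frac{41}{50} × \frac{1}{200} + \frac{3}{20} × \frac{199}{200}
     = \frac{3067}{20000}
P(D|+) = P(+|D)P(D)/P(+) = \frac{82}{3067}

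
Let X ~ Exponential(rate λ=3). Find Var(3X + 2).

For X ~ Exponential(rate λ=3):
Var(X) = \frac{1}{9}
Var(3X + 2) = (3)² × Var(X) = 9 × \frac{1}{9} = 1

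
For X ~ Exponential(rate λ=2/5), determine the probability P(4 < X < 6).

P(4 < X < 6) = ∫_{4}^{6} f(x) dx
where f(x) = \frac{2 e^{- \frac{2 x}{5}}}{5}
= - \frac{1 - e^{\frac{4}{5}}}{e^{\frac{12}{5}}}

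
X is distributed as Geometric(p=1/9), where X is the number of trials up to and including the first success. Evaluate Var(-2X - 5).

For X ~ Geometric(p=1/9), where X is the number of trials up to and including the first success:
Var(X) = 72
Var(-2X - 5) = (-2)² × Var(X) = 4 × 72 = 288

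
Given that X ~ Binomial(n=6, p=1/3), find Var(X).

For X ~ Binomial(n=6, p=1/3):
Var(X) = \frac{4}{3}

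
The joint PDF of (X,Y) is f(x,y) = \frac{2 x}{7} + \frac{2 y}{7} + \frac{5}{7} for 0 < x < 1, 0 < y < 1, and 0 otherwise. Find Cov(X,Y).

E[XY] = ∫∫ xy × f(x,y) dx dy = \frac{23}{84}
E[X] = \frac{11}{21}
E[Y] = \frac{11}{21}
Cov(X,Y) = E[XY] - E[X]E[Y] = - \frac{1}{1764}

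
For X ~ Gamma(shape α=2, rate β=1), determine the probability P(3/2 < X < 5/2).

P(3/2 < X < 5/2) = ∫_{3/2}^{5/2} f(x) dx
where f(x) = x e^{- x}
= \frac{-7 + 5 e}{2 e^{\frac{5}{2}}}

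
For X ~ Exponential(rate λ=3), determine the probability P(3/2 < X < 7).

P(3/2 < X < 7) = ∫_{3/2}^{7} f(x) dx
where f(x) = 3 e^{- 3 x}
= - \frac{1}{e^{21}} + e^{- \frac{9}{2}}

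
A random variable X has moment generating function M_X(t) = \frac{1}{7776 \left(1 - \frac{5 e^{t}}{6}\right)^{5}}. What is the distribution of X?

The MGF M(t) = \frac{1}{7776 \left(1 - \frac{5 e^{t}}{6}\right)^{5}} is the standard form for the NegativeBinomial distribution.
Comparing with the known MGF formula identifies: NegBin(r=5, p=1/6), X = failures before r-th success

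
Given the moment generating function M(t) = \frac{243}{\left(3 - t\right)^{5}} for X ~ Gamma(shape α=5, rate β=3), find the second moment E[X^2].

To find E[X^2], compute M^(2)(0):
M^(1)(t) = \frac{1215}{\left(3 - t\right)^{6}}
M^(2)(t) = \frac{7290}{\left(3 - t\right)^{7}}
M^(2)(0) = \frac{10}{3}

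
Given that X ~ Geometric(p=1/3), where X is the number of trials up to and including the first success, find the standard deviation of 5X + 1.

For X ~ Geometric(p=1/3), where X is the number of trials up to and including the first success:
Var(X) = 6
SD(X) = √(Var(X)) = √(6) = \sqrt{6}
SD(5X + 1) = |5| × SD(X) = 5 × \sqrt{6} = 5 \sqrt{6}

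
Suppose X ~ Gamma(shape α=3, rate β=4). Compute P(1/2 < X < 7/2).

P(1/2 < X < 7/2) = ∫_{1/2}^{7/2} f(x) dx
where f(x) = 32 x^{2} e^{- 4 x}
= \frac{-113 + 5 e^{12}}{e^{14}}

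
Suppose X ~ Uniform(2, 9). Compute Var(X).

For X ~ Uniform(2, 9):
Var(X) = \frac{49}{12}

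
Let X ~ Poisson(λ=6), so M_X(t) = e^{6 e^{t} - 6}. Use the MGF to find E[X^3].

To find E[X^3], compute M^(3)(0):
M^(1)(t) = 6 e^{t} e^{6 e^{t} - 6}
M^(2)(t) = 36 e^{2 t} e^{6 e^{t} - 6} + 6 e^{t} e^{6 e^{t} - 6}
M^(3)(t) = 216 e^{3 t} e^{6 e^{t} - 6} + 108 e^{2 t} e^{6 e^{t} - 6} + 6 e^{t} e^{6 e^{t} - 6}
M^(3)(0) = 330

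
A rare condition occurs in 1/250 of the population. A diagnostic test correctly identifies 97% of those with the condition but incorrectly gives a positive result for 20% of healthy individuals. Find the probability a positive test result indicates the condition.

Let D = the rare event, + = positive/flagged.
P(D) = 1/250
P(+|D) = 97/100
P(+|D') = 20/100 = 1/5
P(+) = P(+|D)P(D) + P(+|D')P(D')
     = \frac{97}{100} × \frac{1}{250} + \frac{1}{5} × \frac{249}{250}
     = \frac{5077}{25000}
P(D|+) = P(+|D)P(D)/P(+) = \frac{97}{5077}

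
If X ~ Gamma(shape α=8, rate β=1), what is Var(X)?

For X ~ Gamma(shape α=8, rate β=1):
Var(X) = 8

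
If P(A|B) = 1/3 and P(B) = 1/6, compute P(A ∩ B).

By definition, P(A|B) = P(A ∩ B) / P(B)
So P(A ∩ B) = P(A|B) × P(B)
= 1/3 × 1/6
= 1/18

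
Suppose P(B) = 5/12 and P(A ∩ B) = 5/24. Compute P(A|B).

P(A|B) = P(A ∩ B) / P(B)
= (5/24) / (5/12)
= 1/2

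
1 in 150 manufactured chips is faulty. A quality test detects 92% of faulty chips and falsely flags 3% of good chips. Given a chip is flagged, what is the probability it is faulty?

Let D = the rare event, + = positive/flagged.
P(D) = 1/150
P(+|D) = 92/100 = 23/25
P(+|D') = 3/100
P(+) = P(+|D)P(D) + P(+|D')P(D')
     = \frac{23}{25} × \frac{1}{150} + \frac{3}{100} × \frac{149}{150}
     = \frac{539}{15000}
P(D|+) = P(+|D)P(D)/P(+) = \frac{92}{539}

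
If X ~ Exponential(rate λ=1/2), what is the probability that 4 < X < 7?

P(4 < X < 7) = ∫_{4}^{7} f(x) dx
where f(x) = \frac{e^{- \frac{x}{2}}}{2}
= - \frac{1}{e^{\frac{7}{2}}} + e^{-2}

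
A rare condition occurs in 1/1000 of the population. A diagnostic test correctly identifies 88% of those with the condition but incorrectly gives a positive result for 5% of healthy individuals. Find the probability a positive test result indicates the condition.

Let D = the rare event, + = positive/flagged.
P(D) = 1/1000
P(+|D) = 88/100 = 22/25
P(+|D') = 5/100 = 1/20
P(+) = P(+|D)P(D) + P(+|D')P(D')
     = \frac{22}{25} × \frac{1}{1000} + \frac{1}{20} × \frac{999}{1000}
     = \frac{5083}{100000}
P(D|+) = P(+|D)P(D)/P(+) = \frac{88}{5083}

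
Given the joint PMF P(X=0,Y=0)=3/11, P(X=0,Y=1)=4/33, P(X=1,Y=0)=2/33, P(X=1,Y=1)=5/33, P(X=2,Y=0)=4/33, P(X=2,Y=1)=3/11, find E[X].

First find marginal of X:
P(X=0) = 13/33
P(X=1) = 7/33
P(X=2) = 13/33
E[X] = 0 × 13/33 + 1 × 7/33 + 2 × 13/33 = 1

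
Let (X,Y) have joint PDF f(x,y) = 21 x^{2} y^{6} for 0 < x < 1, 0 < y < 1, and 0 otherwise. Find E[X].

E[X] = ∫_0^1 ∫_0^1 x × f(x,y) dy dx
= ∫_0^1 ∫_0^1 x × (21 x^{2} y^{6}) dy dx
= \frac{3}{4}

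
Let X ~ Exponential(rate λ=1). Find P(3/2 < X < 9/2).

P(3/2 < X < 9/2) = ∫_{3/2}^{9/2} f(x) dx
where f(x) = e^{- x}
= - \frac{1 - e^{3}}{e^{\frac{9}{2}}}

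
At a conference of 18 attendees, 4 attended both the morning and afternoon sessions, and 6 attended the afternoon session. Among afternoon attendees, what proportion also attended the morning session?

P(A ∩ B) = 4/18 = 2/9
P(B) = 6/18 = 1/3
P(A|B) = P(A ∩ B) / P(B) = (2/9) / (1/3) = 2/3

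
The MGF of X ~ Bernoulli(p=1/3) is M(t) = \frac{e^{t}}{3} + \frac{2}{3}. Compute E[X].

To find E[X], compute M^(1)(0):
M^(1)(t) = \frac{e^{t}}{3}
M^(1)(0) = \frac{1}{3}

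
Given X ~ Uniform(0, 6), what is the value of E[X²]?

Using the identity E[X²] = Var(X) + (E[X])²:
E[X] = 3
Var(X) = 3
E[X²] = 3 + (3)²
= 12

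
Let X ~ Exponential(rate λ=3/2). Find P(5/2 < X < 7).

P(5/2 < X < 7) = ∫_{5/2}^{7} f(x) dx
where f(x) = \frac{3 e^{- \frac{3 x}{2}}}{2}
= - \frac{1}{e^{\frac{21}{2}}} + e^{- \frac{15}{4}}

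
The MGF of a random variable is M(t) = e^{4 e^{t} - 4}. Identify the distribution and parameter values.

The MGF M(t) = e^{4 e^{t} - 4} is the standard form for the Poisson distribution.
Comparing with the known MGF formula identifies: Poisson(λ=4)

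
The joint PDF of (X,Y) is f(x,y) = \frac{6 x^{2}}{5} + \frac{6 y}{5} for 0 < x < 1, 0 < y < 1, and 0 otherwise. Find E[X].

E[X] = ∫_0^1 ∫_0^1 x × f(x,y) dy dx
= ∫_0^1 ∫_0^1 x × (\frac{6 x^{2}}{5} + \frac{6 y}{5}) dy dx
= \frac{3}{5}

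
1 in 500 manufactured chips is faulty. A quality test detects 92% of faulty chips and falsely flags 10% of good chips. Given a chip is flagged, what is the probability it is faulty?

Let D = the rare event, + = positive/flagged.
P(D) = 1/500
P(+|D) = 92/100 = 23/25
P(+|D') = 10/100 = 1/10
P(+) = P(+|D)P(D) + P(+|D')P(D')
     = \frac{23}{25} × \frac{1}{500} + \frac{1}{10} × \frac{499}{500}
     = \frac{2541}{25000}
P(D|+) = P(+|D)P(D)/P(+) = \frac{46}{2541}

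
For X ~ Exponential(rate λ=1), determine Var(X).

For X ~ Exponential(rate λ=1):
Var(X) = 1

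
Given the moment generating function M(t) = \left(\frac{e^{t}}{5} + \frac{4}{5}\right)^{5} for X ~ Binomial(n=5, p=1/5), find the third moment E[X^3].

To find E[X^3], compute M^(3)(0):
M^(1)(t) = \left(\frac{e^{t}}{5} + \frac{4}{5}\right)^{4} e^{t}
M^(2)(t) = \left(\frac{e^{t}}{5} + \frac{4}{5}\right)^{4} e^{t} + \frac{4 \left(\frac{e^{t}}{5} + \frac{4}{5}\right)^{3} e^{2 t}}{5}
M^(3)(t) = \left(\frac{e^{t}}{5} + \frac{4}{5}\right)^{4} e^{t} + \frac{12 \left(\frac{e^{t}}{5} + \frac{4}{5}\right)^{3} e^{2 t}}{5} + \frac{12 \left(\frac{e^{t}}{5} + \frac{4}{5}\right)^{2} e^{3 t}}{25}
M^(3)(0) = \frac{97}{25}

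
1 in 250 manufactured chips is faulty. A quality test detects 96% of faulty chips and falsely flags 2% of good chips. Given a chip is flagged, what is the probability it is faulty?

Let D = the rare event, + = positive/flagged.
P(D) = 1/250
P(+|D) = 96/100 = 24/25
P(+|D') = 2/100 = 1/50
P(+) = P(+|D)P(D) + P(+|D')P(D')
     = \frac{24}{25} × \frac{1}{250} + \frac{1}{50} × \frac{249}{250}
     = \frac{297}{12500}
P(D|+) = P(+|D)P(D)/P(+) = \frac{16}{99}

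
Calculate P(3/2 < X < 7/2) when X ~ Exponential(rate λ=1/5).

P(3/2 < X < 7/2) = ∫_{3/2}^{7/2} f(x) dx
where f(x) = \frac{e^{- \frac{x}{5}}}{5}
= - \frac{1 - e^{\frac{2}{5}}}{e^{\frac{7}{10}}}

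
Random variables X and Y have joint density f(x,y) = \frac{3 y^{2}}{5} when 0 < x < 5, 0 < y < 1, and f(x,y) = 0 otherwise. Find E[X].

f_X(x) = ∫_0^1 \frac{3 y^{2}}{5} dy = \frac{1}{5}
E[X] = ∫_0^5 x × (\frac{1}{5}) dx = \frac{5}{2}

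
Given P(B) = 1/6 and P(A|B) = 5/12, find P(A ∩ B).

By definition, P(A|B) = P(A ∩ B) / P(B)
So P(A ∩ B) = P(A|B) × P(B)
= 5/12 × 1/6
= 5/72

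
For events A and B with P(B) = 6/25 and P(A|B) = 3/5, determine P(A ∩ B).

By definition, P(A|B) = P(A ∩ B) / P(B)
So P(A ∩ B) = P(A|B) × P(B)
= 3/5 × 6/25
= 18/125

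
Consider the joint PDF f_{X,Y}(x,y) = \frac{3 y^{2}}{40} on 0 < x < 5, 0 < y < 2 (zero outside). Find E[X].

f_X(x) = ∫_0^2 \frac{3 y^{2}}{40} dy = \frac{1}{5}
E[X] = ∫_0^5 x × (\frac{1}{5}) dx = \frac{5}{2}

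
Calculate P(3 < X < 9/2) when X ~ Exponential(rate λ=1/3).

P(3 < X < 9/2) = ∫_{3}^{9/2} f(x) dx
where f(x) = \frac{e^{- \frac{x}{3}}}{3}
= - \frac{1}{e^{\frac{3}{2}}} + e^{-1}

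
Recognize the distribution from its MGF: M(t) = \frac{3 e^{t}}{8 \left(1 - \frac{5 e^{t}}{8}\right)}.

The MGF M(t) = \frac{3 e^{t}}{8 \left(1 - \frac{5 e^{t}}{8}\right)} is the standard form for the Geometric distribution.
Comparing with the known MGF formula identifies: Geometric(p=3/8), X = trial number of first success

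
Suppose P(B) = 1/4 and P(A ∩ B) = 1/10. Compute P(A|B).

P(A|B) = P(A ∩ B) / P(B)
= (1/10) / (1/4)
= 2/5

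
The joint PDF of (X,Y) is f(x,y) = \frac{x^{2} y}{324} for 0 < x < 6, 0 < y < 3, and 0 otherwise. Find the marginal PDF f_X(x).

f_X(x) = ∫_0^3 f(x,y) dy
= ∫_0^3 \frac{x^{2} y}{324} dy
= \frac{x^{2}}{72} for 0 < x < 6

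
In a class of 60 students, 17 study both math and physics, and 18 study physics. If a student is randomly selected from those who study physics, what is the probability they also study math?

P(A ∩ B) = 17/60
P(B) = 18/60 = 3/10
P(A|B) = P(A ∩ B) / P(B) = (17/60) / (3/10) = 17/18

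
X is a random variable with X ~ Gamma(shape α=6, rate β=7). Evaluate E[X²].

Using the identity E[X²] = Var(X) + (E[X])²:
E[X] = \frac{6}{7}
Var(X) = \frac{6}{49}
E[X²] = \frac{6}{49} + (\frac{6}{7})²
= \frac{6}{7}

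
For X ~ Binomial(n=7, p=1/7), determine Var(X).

For X ~ Binomial(n=7, p=1/7):
Var(X) = \frac{6}{7}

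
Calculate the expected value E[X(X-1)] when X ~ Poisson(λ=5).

E[X(X-1)] = E[X² - X] = E[X²] - E[X]
E[X] = 5
E[X²] = Var(X) + (E[X])² = 5 + (5)² = 30
E[X(X-1)] = 30 - 5 = 25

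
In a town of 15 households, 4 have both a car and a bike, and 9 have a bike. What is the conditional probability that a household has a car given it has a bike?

P(A ∩ B) = 4/15
P(B) = 9/15 = 3/5
P(A|B) = P(A ∩ B) / P(B) = (4/15) / (3/5) = 4/9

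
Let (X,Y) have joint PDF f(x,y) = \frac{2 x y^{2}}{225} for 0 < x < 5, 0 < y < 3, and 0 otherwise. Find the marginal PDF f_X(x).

f_X(x) = ∫_0^3 f(x,y) dy
= ∫_0^3 \frac{2 x y^{2}}{225} dy
= \frac{2 x}{25} for 0 < x < 5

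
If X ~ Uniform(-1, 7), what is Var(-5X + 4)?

For X ~ Uniform(-1, 7):
Var(X) = \frac{16}{3}
Var(-5X + 4) = (-5)² × Var(X) = 25 × \frac{16}{3} = \frac{400}{3}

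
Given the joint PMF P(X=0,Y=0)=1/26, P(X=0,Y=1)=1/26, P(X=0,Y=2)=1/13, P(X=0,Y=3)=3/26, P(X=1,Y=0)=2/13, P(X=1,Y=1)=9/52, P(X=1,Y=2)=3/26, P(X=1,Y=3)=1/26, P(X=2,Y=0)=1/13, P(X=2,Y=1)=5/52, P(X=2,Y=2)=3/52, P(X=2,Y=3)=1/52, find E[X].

First find marginal of X:
P(X=0) = 7/26
P(X=1) = 25/52
P(X=2) = 1/4
E[X] = 0 × 7/26 + 1 × 25/52 + 2 × 1/4 = 51/52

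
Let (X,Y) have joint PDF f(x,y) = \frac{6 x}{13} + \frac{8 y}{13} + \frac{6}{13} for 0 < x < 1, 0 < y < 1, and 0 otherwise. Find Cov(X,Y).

E[XY] = ∫∫ xy × f(x,y) dx dy = \frac{23}{78}
E[X] = \frac{7}{13}
E[Y] = \frac{43}{78}
Cov(X,Y) = E[XY] - E[X]E[Y] = - \frac{1}{507}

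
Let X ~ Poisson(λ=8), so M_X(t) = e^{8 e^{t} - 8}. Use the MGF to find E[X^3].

To find E[X^3], compute M^(3)(0):
M^(1)(t) = 8 e^{t} e^{8 e^{t} - 8}
M^(2)(t) = 64 e^{2 t} e^{8 e^{t} - 8} + 8 e^{t} e^{8 e^{t} - 8}
M^(3)(t) = 512 e^{3 t} e^{8 e^{t} - 8} + 192 e^{2 t} e^{8 e^{t} - 8} + 8 e^{t} e^{8 e^{t} - 8}
M^(3)(0) = 712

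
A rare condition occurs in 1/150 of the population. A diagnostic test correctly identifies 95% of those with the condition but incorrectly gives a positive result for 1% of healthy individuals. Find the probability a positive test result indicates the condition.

Let D = the rare event, + = positive/flagged.
P(D) = 1/150
P(+|D) = 95/100 = 19/20
P(+|D') = 1/100
P(+) = P(+|D)P(D) + P(+|D')P(D')
     = \frac{19}{20} × \frac{1}{150} + \frac{1}{100} × \frac{149}{150}
     = \frac{61}{3750}
P(D|+) = P(+|D)P(D)/P(+) = \frac{95}{244}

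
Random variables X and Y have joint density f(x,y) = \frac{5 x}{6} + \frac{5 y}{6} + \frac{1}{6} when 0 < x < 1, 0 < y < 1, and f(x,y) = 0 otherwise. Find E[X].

E[X] = ∫_0^1 ∫_0^1 x × f(x,y) dy dx
= ∫_0^1 ∫_0^1 x × (\frac{5 x}{6} + \frac{5 y}{6} + \frac{1}{6}) dy dx
= \frac{41}{72}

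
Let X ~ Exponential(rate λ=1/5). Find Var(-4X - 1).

For X ~ Exponential(rate λ=1/5):
Var(X) = 25
Var(-4X - 1) = (-4)² × Var(X) = 16 × 25 = 400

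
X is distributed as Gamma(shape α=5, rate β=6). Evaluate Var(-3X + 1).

For X ~ Gamma(shape α=5, rate β=6):
Var(X) = \frac{5}{36}
Var(-3X + 1) = (-3)² × Var(X) = 9 × \frac{5}{36} = \frac{5}{4}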